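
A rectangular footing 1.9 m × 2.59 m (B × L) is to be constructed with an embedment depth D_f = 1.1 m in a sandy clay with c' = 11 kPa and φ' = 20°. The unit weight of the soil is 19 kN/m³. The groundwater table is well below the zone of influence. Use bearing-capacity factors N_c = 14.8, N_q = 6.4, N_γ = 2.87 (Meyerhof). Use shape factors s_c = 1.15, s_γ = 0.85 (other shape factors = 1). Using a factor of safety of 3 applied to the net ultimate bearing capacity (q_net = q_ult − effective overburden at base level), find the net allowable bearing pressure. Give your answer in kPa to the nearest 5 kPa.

Overburden at base level: q = 19 × 1.1 = 20.9 kPa.
Cohesion term c·N_c·s_c = 11 × 14.8 × 1.15 = 187.22 kPa; surcharge term q·N_q = 20.9 × 6.4 = 133.76 kPa; self-weight term 0.5·γ·B·N_γ·s_γ = 0.5 × 19 × 1.9 × 2.87 × 0.85 = 44.033 kPa.
q_ult = 187.22 + 133.76 + 44.033 = 365.01 kPa.
Net ultimate: q_net = 365.01 − 20.9 = 344.11 kPa.
q_all(net) = 344.11 / 3 = 114.7 kPa.

q_all(net) ≈ 115 kPa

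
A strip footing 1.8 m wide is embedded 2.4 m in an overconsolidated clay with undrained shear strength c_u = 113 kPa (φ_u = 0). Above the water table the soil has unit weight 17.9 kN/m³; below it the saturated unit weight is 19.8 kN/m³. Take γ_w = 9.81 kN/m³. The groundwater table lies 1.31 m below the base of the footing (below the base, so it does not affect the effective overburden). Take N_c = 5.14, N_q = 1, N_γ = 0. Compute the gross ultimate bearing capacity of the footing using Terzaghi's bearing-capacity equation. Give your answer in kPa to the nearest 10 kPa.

q = γ·D_f = 17.9 × 2.4 = 42.96 kPa.
c·N_c = 113 × 5.14 = 580.82 kPa
q·N_q = 42.96 × 1 = 42.96 kPa
q_ult = 580.82 + 42.96 = 623.78 kPa.

q_ult ≈ 620 kPa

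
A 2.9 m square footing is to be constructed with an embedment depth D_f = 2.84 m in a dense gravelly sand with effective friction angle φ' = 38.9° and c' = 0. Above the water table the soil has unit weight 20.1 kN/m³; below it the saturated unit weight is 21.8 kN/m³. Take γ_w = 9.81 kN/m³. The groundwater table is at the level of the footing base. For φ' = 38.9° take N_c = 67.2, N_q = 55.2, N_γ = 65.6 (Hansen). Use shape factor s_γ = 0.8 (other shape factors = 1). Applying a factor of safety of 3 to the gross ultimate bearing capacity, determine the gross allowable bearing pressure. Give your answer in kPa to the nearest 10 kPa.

q_all ≈ 1350 kPa

q = γ·D_f = 20.1 × 2.84 = 57.084 kPa.
For the ½γBN_γ term take γ' = 21.8 − 9.81 = 11.99 kN/m³ (soil below base is submerged).
q·N_q = 57.084 × 55.2 = 3151 kPa
0.5·γ·B·N_γ·s_γ = 0.5 × 11.99 × 2.9 × 65.6 × 0.8 = 912.39 kPa
q_ult = 3151 + 912.39 = 4063.4 kPa.
q_all = q_ult / FS = 4063.4 / 3 = 1354.5 kPa.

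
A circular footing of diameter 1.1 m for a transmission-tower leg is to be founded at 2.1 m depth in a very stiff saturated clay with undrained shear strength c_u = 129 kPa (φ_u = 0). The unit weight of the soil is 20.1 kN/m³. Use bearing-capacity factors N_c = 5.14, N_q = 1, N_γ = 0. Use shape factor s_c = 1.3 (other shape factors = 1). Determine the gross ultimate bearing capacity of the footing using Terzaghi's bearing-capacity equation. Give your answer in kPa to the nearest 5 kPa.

q_ult ≈ 905 kPa

Effective surcharge at the founding depth q = γ·D_f = 20.1 × 2.1 = 42.21 kPa.
q_ult = c·N_c·s_c + q·N_q
     = 129 × 5.14 × 1.3 + 42.21 × 1
     = 861.98 + 42.21 = 904.19 kPa.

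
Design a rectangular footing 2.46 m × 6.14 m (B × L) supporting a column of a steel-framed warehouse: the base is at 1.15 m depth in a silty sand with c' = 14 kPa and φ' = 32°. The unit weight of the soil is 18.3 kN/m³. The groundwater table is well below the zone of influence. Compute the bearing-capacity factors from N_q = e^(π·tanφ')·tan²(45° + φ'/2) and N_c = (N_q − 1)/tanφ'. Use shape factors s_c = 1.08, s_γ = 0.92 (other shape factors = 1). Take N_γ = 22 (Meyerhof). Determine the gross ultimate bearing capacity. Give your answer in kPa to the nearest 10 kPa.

tan32° = 0.6249, so N_q = e^(π×0.6249)·tan²(61°) = 7.121 × 3.255 = 23.18.
N_c = (23.18 − 1)/tan32° = 35.49.
q = γ·D_f = 18.3 × 1.15 = 21.045 kPa.
c·N_c·s_c = 14 × 35.49 × 1.08 = 536.61 kPa
q·N_q = 21.045 × 23.177 = 487.76 kPa
0.5·γ·B·N_γ·s_γ = 0.5 × 18.3 × 2.46 × 22 × 0.92 = 455.58 kPa
q_ult = 536.61 + 487.76 + 455.58 = 1480 kPa.

q_ult ≈ 1480 kPa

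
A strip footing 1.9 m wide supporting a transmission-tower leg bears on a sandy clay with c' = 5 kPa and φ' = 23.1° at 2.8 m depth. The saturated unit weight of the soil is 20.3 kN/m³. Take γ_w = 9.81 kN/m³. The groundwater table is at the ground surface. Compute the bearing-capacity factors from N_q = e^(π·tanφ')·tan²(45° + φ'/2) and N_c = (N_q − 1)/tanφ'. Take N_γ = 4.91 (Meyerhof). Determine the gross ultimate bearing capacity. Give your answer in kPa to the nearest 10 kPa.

q_ult ≈ 400 kPa

tan23.1° = 0.4265, so N_q = e^(π×0.4265)·tan²(56.55°) = 3.819 × 2.291 = 8.75.
N_c = (8.75 − 1)/tan23.1° = 18.17.
With the water table at the surface the whole profile is submerged: γ' = 20.3 − 9.81 = 10.49 kN/m³, so q = γ'·D_f = 29.372 kPa; the same γ' applies in the ½γBN_γ term.
q_ult = c·N_c + q·N_q + 0.5·γ·B·N_γ
     = 5 × 18.171 + 29.372 × 8.7506 + 0.5 × 10.49 × 1.9 × 4.91
     = 90.855 + 257.02 + 48.931 = 396.81 kPa.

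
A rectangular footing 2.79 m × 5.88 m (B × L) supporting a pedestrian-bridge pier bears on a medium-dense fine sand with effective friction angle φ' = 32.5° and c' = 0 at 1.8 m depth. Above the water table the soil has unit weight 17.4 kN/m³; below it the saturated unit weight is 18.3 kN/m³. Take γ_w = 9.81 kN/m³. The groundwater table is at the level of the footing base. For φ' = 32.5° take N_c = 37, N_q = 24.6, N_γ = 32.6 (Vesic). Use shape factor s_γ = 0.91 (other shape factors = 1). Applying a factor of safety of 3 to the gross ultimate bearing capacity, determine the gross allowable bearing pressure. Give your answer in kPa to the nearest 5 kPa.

q_all ≈ 375 kPa

Overburden at base level: q = 17.4 × 1.8 = 31.32 kPa.
Below the base the soil is submerged, so the ½γBN_γ term uses γ' = 18.3 − 9.81 = 8.49 kN/m³.
Surcharge term q·N_q = 31.32 × 24.6 = 770.47 kPa; self-weight term 0.5·γ·B·N_γ·s_γ = 0.5 × 8.49 × 2.79 × 32.6 × 0.91 = 351.35 kPa.
q_ult = 770.47 + 351.35 = 1121.8 kPa.
q_all = q_ult / FS = 1121.8 / 3 = 373.94 kPa.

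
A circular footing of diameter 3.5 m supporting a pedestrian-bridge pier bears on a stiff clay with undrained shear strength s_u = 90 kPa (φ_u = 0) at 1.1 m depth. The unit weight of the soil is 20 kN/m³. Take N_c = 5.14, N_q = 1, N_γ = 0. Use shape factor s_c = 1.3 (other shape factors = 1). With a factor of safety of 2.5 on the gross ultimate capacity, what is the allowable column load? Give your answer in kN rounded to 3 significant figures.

P_all ≈ 2400 kN

Effective surcharge at the founding depth q = γ·D_f = 20 × 1.1 = 22 kPa.
q_ult = c·N_c·s_c + q·N_q
     = 90 × 5.14 × 1.3 + 22 × 1
     = 601.38 + 22 = 623.38 kPa.
Gross allowable pressure q_all = 623.38 / 2.5 = 249.35 kPa.
Footing area = 9.6211 m², so allowable column load = 249.35 × 9.6211 = 2399 kN.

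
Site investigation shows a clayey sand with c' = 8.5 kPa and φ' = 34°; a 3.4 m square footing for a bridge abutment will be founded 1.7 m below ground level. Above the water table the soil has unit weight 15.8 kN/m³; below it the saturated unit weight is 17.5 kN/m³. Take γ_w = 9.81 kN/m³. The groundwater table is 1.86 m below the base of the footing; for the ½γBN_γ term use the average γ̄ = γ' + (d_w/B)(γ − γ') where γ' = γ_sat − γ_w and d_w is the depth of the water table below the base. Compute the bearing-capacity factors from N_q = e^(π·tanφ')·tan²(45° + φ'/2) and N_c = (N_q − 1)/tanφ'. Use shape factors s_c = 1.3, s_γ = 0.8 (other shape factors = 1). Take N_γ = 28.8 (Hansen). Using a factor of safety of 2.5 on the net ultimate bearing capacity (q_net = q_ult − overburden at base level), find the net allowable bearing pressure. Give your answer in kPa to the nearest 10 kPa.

N_q = e^(π·tan34°)·tan²(62°) = 29.44; N_c = (N_q − 1)/tanφ' = 42.16.
Effective surcharge at the founding depth q = γ·D_f = 15.8 × 1.7 = 26.86 kPa.
With d_w = 1.86 m < B, γ̄ = 7.69 + (1.86/3.4) × (15.8 − 7.69) = 12.127 kN/m³.
q_ult = c·N_c·s_c + q·N_q + 0.5·γ·B·N_γ·s_γ
     = 8.5 × 42.164 × 1.3 + 26.86 × 29.44 + 0.5 × 12.127 × 3.4 × 28.8 × 0.8
     = 465.91 + 790.75 + 474.98 = 1731.6 kPa.
q_net = 1731.6 − 26.86 = 1704.8 kPa.
q_all(net) = 1704.8 / 2.5 = 681.91 kPa.

q_all(net) ≈ 680 kPa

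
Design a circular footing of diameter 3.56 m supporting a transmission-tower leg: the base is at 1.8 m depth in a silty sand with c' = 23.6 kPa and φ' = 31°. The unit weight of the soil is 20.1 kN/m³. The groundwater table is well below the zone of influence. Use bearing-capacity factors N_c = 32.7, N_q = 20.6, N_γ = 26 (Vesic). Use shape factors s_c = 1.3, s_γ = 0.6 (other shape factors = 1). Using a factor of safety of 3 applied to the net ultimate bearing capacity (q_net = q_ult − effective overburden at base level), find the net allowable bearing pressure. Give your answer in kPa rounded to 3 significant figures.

q_all(net) ≈ 757 kPa

q = γ·D_f = 20.1 × 1.8 = 36.18 kPa.
c·N_c·s_c = 23.6 × 32.7 × 1.3 = 1003.2 kPa
q·N_q = 36.18 × 20.6 = 745.31 kPa
0.5·γ·B·N_γ·s_γ = 0.5 × 20.1 × 3.56 × 26 × 0.6 = 558.14 kPa
q_ult = 1003.2 + 745.31 + 558.14 = 2306.7 kPa.
Net ultimate: q_net = 2306.7 − 36.18 = 2270.5 kPa.
q_all(net) = 2270.5 / 3 = 756.83 kPa.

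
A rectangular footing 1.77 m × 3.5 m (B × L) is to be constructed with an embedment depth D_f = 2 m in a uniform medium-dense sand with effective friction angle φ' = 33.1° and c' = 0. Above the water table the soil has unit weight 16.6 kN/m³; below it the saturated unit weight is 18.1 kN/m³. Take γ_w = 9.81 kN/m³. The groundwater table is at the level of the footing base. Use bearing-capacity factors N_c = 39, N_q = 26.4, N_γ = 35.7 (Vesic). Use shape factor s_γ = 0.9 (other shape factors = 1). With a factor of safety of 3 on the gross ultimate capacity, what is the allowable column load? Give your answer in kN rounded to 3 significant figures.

P_all ≈ 2300 kN

Effective surcharge at the founding depth q = γ·D_f = 16.6 × 2 = 33.2 kPa.
The water table coincides with the base, so in the self-weight term γ → γ' = 8.29 kN/m³.
q_ult = q·N_q + 0.5·γ·B·N_γ·s_γ
     = 33.2 × 26.4 + 0.5 × 8.29 × 1.77 × 35.7 × 0.9
     = 876.48 + 235.73 = 1112.2 kPa.
Gross allowable pressure q_all = 1112.2 / 3 = 370.74 kPa.
Footing area = 6.195 m², so allowable column load = 370.74 × 6.195 = 2296.7 kN.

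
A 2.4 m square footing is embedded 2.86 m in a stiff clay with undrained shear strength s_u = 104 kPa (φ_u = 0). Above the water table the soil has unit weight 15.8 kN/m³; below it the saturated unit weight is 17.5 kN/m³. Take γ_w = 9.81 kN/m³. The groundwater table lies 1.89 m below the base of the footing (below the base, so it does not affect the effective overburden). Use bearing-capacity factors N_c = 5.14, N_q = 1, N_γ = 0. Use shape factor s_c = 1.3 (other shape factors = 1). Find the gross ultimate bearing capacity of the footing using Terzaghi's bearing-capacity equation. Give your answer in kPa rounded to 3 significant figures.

q = γ·D_f = 15.8 × 2.86 = 45.188 kPa.
c·N_c·s_c = 104 × 5.14 × 1.3 = 694.93 kPa
q·N_q = 45.188 × 1 = 45.188 kPa
q_ult = 694.93 + 45.188 = 740.12 kPa.

q_ult ≈ 740 kPa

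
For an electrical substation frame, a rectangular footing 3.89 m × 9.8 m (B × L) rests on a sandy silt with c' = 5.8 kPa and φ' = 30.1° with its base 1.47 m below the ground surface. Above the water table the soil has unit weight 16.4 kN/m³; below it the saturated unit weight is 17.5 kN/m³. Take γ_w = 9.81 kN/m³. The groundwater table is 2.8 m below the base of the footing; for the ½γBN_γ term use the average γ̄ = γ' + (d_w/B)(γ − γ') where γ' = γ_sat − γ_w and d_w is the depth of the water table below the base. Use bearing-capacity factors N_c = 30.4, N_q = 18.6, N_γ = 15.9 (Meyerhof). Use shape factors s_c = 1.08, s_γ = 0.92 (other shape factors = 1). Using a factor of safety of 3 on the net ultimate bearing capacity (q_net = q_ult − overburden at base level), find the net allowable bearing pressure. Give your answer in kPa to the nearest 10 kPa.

q_all(net) ≈ 340 kPa

Effective surcharge at the founding depth q = γ·D_f = 16.4 × 1.47 = 24.108 kPa.
With d_w = 2.8 m < B, γ̄ = 7.69 + (2.8/3.89) × (16.4 − 7.69) = 13.959 kN/m³.
q_ult = c·N_c·s_c + q·N_q + 0.5·γ·B·N_γ·s_γ
     = 5.8 × 30.4 × 1.08 + 24.108 × 18.6 + 0.5 × 13.959 × 3.89 × 15.9 × 0.92
     = 190.43 + 448.41 + 397.17 = 1036 kPa.
q_net = 1036 − 24.108 = 1011.9 kPa.
q_all(net) = 1011.9 / 3 = 337.3 kPa.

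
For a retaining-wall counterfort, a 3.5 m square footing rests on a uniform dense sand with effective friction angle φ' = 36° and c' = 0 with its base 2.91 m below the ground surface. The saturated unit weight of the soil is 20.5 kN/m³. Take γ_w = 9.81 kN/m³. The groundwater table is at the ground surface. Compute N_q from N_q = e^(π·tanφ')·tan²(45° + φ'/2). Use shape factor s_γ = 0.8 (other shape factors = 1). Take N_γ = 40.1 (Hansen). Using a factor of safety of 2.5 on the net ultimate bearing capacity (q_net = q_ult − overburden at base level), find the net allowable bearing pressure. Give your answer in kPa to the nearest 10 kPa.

q_all(net) ≈ 700 kPa

N_q = e^(π·tan36°)·tan²(63°) = 37.75.
Water table at ground surface, so effective unit weight γ' = 20.5 − 9.81 = 10.69 kN/m³ is used throughout; overburden q = 10.69 × 2.91 = 31.108 kPa; the same γ' applies in the ½γBN_γ term.
Surcharge term q·N_q = 31.108 × 37.752 = 1174.4 kPa; self-weight term 0.5·γ·B·N_γ·s_γ = 0.5 × 10.69 × 3.5 × 40.1 × 0.8 = 600.14 kPa.
q_ult = 1174.4 + 600.14 = 1774.5 kPa.
q_net = 1774.5 − 31.108 = 1743.4 kPa.
q_all(net) = 1743.4 / 2.5 = 697.37 kPa.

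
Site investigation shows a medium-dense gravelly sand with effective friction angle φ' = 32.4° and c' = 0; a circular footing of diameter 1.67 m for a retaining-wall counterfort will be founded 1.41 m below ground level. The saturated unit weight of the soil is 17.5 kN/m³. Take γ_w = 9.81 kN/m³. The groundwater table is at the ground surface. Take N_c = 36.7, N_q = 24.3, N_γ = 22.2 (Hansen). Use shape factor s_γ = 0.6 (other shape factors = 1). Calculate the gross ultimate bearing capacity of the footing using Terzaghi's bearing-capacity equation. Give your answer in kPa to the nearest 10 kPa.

γ' = 17.5 − 9.81 = 7.69 kN/m³ (submerged throughout). q = 7.69 × 1.41 = 10.843 kPa; the same γ' applies in the ½γBN_γ term.
q·N_q = 10.843 × 24.3 = 263.48 kPa
0.5·γ·B·N_γ·s_γ = 0.5 × 7.69 × 1.67 × 22.2 × 0.6 = 85.53 kPa
q_ult = 263.48 + 85.53 = 349.01 kPa.

q_ult ≈ 350 kPa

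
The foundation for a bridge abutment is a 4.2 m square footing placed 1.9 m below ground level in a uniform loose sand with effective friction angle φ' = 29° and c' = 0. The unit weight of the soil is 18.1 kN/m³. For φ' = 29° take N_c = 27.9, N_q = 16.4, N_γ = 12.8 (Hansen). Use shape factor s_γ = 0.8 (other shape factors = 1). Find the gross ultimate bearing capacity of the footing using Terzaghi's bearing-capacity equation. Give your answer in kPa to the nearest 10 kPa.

q = γ·D_f = 18.1 × 1.9 = 34.39 kPa.
q·N_q = 34.39 × 16.4 = 564 kPa
0.5·γ·B·N_γ·s_γ = 0.5 × 18.1 × 4.2 × 12.8 × 0.8 = 389.22 kPa
q_ult = 564 + 389.22 = 953.22 kPa.

q_ult ≈ 950 kPa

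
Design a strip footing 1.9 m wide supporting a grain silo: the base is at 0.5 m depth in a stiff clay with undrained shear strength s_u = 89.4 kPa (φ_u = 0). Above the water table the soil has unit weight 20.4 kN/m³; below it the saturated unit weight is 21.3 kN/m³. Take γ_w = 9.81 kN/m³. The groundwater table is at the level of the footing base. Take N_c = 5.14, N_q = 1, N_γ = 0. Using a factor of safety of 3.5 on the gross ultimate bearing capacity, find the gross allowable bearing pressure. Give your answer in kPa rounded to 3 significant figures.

q_all ≈ 134 kPa

Overburden at base level: q = 20.4 × 0.5 = 10.2 kPa.
Cohesion term c·N_c = 89.4 × 5.14 = 459.52 kPa; surcharge term q·N_q = 10.2 × 1 = 10.2 kPa.
q_ult = 459.52 + 10.2 = 469.72 kPa.
q_all = 469.72 / 3.5 = 134.2 kPa.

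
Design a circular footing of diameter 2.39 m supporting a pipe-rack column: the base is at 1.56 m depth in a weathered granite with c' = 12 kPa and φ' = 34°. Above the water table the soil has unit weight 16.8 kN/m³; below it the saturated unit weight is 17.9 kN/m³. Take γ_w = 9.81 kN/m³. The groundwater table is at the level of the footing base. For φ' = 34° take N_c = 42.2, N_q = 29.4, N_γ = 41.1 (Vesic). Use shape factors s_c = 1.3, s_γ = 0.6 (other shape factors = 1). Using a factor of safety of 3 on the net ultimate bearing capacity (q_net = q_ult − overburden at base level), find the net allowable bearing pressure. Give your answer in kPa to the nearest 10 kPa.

q_all(net) ≈ 550 kPa

q = γ·D_f = 16.8 × 1.56 = 26.208 kPa.
For the ½γBN_γ term take γ' = 17.9 − 9.81 = 8.09 kN/m³ (soil below base is submerged).
c·N_c·s_c = 12 × 42.2 × 1.3 = 658.32 kPa
q·N_q = 26.208 × 29.4 = 770.52 kPa
0.5·γ·B·N_γ·s_γ = 0.5 × 8.09 × 2.39 × 41.1 × 0.6 = 238.4 kPa
q_ult = 658.32 + 770.52 + 238.4 = 1667.2 kPa.
q_net = 1667.2 − 26.208 = 1641 kPa.
q_all(net) = 1641 / 3 = 547.01 kPa.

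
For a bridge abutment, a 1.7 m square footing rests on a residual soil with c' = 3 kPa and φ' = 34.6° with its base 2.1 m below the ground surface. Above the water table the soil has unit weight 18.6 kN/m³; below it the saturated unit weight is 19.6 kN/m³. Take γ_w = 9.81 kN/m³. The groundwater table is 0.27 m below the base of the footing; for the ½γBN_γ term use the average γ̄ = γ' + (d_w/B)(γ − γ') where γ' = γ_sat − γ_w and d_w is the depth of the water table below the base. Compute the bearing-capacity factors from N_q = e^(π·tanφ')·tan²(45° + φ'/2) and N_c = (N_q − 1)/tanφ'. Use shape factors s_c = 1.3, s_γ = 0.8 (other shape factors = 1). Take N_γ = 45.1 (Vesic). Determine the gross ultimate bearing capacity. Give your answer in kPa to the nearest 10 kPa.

q_ult ≈ 1750 kPa

tan34.6° = 0.6899, so N_q = e^(π×0.6899)·tan²(62.3°) = 8.734 × 3.628 = 31.69.
N_c = (31.69 − 1)/tan34.6° = 44.48.
q = γ·D_f = 18.6 × 2.1 = 39.06 kPa.
γ' = 9.79 kN/m³; averaging over the depth B below the base, γ̄ = γ' + (d_w/B)(γ − γ') = 11.189 kN/m³.
c·N_c·s_c = 3 × 44.483 × 1.3 = 173.49 kPa
q·N_q = 39.06 × 31.687 = 1237.7 kPa
0.5·γ·B·N_γ·s_γ = 0.5 × 11.189 × 1.7 × 45.1 × 0.8 = 343.15 kPa
q_ult = 173.49 + 1237.7 + 343.15 = 1754.3 kPa.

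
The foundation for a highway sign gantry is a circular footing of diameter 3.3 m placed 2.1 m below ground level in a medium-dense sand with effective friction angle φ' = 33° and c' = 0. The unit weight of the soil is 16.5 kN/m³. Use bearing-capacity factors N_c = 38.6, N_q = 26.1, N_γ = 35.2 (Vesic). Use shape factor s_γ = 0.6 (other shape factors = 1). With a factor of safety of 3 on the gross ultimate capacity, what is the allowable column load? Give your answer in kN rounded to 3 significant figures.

P_all ≈ 4220 kN

Effective surcharge at the founding depth q = γ·D_f = 16.5 × 2.1 = 34.65 kPa.
q_ult = q·N_q + 0.5·γ·B·N_γ·s_γ
     = 34.65 × 26.1 + 0.5 × 16.5 × 3.3 × 35.2 × 0.6
     = 904.37 + 574.99 = 1479.4 kPa.
Gross allowable pressure q_all = 1479.4 / 3 = 493.12 kPa.
Footing area = 8.553 m², so allowable column load = 493.12 × 8.553 = 4217.6 kN.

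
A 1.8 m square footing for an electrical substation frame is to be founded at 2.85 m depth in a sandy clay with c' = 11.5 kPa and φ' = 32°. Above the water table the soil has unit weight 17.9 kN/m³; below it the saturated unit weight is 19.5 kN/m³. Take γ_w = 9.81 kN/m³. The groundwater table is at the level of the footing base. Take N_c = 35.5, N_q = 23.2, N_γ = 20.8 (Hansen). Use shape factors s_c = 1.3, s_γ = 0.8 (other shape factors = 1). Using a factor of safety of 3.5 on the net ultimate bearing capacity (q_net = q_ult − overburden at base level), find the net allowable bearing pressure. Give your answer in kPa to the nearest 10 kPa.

q = γ·D_f = 17.9 × 2.85 = 51.015 kPa.
For the ½γBN_γ term take γ' = 19.5 − 9.81 = 9.69 kN/m³ (soil below base is submerged).
c·N_c·s_c = 11.5 × 35.5 × 1.3 = 530.73 kPa
q·N_q = 51.015 × 23.2 = 1183.5 kPa
0.5·γ·B·N_γ·s_γ = 0.5 × 9.69 × 1.8 × 20.8 × 0.8 = 145.12 kPa
q_ult = 530.73 + 1183.5 + 145.12 = 1859.4 kPa.
q_net = 1859.4 − 51.015 = 1808.4 kPa.
q_all(net) = 1808.4 / 3.5 = 516.68 kPa.

q_all(net) ≈ 520 kPa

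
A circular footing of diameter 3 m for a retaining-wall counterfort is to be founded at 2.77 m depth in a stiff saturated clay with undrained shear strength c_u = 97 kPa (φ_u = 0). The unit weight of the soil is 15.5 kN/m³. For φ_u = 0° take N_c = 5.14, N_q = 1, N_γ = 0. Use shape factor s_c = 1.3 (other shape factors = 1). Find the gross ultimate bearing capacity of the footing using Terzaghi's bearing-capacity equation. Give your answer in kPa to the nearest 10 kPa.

q_ult ≈ 690 kPa

Overburden at base level: q = 15.5 × 2.77 = 42.935 kPa.
Cohesion term c·N_c·s_c = 97 × 5.14 × 1.3 = 648.15 kPa; surcharge term q·N_q = 42.935 × 1 = 42.935 kPa.
q_ult = 648.15 + 42.935 = 691.09 kPa.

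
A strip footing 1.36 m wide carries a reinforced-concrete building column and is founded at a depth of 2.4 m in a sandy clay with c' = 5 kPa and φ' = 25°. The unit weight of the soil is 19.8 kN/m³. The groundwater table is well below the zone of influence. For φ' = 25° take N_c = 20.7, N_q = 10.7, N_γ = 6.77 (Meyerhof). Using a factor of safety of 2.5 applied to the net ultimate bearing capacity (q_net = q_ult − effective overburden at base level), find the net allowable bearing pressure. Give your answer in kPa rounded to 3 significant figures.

Overburden at base level: q = 19.8 × 2.4 = 47.52 kPa.
Cohesion term c·N_c = 5 × 20.7 = 103.5 kPa; surcharge term q·N_q = 47.52 × 10.7 = 508.46 kPa; self-weight term 0.5·γ·B·N_γ = 0.5 × 19.8 × 1.36 × 6.77 = 91.151 kPa.
q_ult = 103.5 + 508.46 + 91.151 = 703.12 kPa.
Net ultimate: q_net = 703.12 − 47.52 = 655.6 kPa.
q_all(net) = 655.6 / 2.5 = 262.24 kPa.

q_all(net) ≈ 262 kPa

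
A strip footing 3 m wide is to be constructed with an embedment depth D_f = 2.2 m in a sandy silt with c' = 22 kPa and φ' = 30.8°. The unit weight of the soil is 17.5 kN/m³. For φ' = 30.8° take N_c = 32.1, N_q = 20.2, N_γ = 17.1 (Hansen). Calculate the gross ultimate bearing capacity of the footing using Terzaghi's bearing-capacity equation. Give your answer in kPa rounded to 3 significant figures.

q_ult ≈ 1930 kPa

Effective surcharge at the founding depth q = γ·D_f = 17.5 × 2.2 = 38.5 kPa.
q_ult = c·N_c + q·N_q + 0.5·γ·B·N_γ
     = 22 × 32.1 + 38.5 × 20.2 + 0.5 × 17.5 × 3 × 17.1
     = 706.2 + 777.7 + 448.88 = 1932.8 kPa.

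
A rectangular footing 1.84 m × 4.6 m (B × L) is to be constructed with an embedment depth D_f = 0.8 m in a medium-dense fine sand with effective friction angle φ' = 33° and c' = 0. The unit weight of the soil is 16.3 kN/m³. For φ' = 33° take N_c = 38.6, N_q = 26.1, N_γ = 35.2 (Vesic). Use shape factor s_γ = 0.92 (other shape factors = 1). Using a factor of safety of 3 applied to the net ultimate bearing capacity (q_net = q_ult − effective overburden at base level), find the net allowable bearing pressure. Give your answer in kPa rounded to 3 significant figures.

q = γ·D_f = 16.3 × 0.8 = 13.04 kPa.
q·N_q = 13.04 × 26.1 = 340.34 kPa
0.5·γ·B·N_γ·s_γ = 0.5 × 16.3 × 1.84 × 35.2 × 0.92 = 485.63 kPa
q_ult = 340.34 + 485.63 = 825.97 kPa.
Net ultimate: q_net = 825.97 − 13.04 = 812.93 kPa.
q_all(net) = 812.93 / 3 = 270.98 kPa.

q_all(net) ≈ 271 kPa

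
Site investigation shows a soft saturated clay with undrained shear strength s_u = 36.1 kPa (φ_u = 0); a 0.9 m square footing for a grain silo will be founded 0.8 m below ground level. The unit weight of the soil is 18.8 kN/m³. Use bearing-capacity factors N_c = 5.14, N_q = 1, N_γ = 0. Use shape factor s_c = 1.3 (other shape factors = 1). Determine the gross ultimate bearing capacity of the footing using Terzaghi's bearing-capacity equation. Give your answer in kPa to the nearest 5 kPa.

Effective surcharge at the founding depth q = γ·D_f = 18.8 × 0.8 = 15.04 kPa.
q_ult = c·N_c·s_c + q·N_q
     = 36.1 × 5.14 × 1.3 + 15.04 × 1
     = 241.22 + 15.04 = 256.26 kPa.

q_ult ≈ 255 kPa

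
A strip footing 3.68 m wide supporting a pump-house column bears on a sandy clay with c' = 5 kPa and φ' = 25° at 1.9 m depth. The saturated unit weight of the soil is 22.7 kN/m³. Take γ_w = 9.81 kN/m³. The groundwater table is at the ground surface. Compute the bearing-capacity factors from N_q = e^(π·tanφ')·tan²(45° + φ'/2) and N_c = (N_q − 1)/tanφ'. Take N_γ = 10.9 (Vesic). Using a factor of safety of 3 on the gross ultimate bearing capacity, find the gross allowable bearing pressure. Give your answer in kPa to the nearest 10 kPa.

q_all ≈ 210 kPa

N_q = e^(π·tan25°)·tan²(57.5°) = 10.66; N_c = (N_q − 1)/tanφ' = 20.72.
γ' = 22.7 − 9.81 = 12.89 kN/m³ (submerged throughout). q = 12.89 × 1.9 = 24.491 kPa; the same γ' applies in the ½γBN_γ term.
c·N_c = 5 × 20.721 = 103.6 kPa
q·N_q = 24.491 × 10.662 = 261.13 kPa
0.5·γ·B·N_γ = 0.5 × 12.89 × 3.68 × 10.9 = 258.52 kPa
q_ult = 103.6 + 261.13 + 258.52 = 623.25 kPa.
q_all = 623.25 / 3 = 207.75 kPa.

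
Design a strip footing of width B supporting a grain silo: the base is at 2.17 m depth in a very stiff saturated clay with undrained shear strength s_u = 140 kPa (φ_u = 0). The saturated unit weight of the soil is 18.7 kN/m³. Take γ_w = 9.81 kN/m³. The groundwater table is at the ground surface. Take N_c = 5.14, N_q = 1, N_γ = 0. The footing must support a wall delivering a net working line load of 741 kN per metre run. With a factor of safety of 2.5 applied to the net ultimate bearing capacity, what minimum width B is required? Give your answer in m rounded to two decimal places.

B = 2.57 m

With the water table at the surface the whole profile is submerged: γ' = 18.7 − 9.81 = 8.89 kN/m³, so q = γ'·D_f = 19.291 kPa.
q_ult = c·N_c + q·N_q
     = 140 × 5.14 + 19.291 × 1
     = 719.6 + 19.291 = 738.89 kPa.
For φ = 0 the ½γBN_γ term vanishes, so q_ult is independent of B. q_net = 738.89 − 19.291 = 719.6 kPa; q_all(net) = 719.6/2.5 = 287.84 kPa.
Required width B = w / q_all(net) = 741 / 287.84 = 2.574 m.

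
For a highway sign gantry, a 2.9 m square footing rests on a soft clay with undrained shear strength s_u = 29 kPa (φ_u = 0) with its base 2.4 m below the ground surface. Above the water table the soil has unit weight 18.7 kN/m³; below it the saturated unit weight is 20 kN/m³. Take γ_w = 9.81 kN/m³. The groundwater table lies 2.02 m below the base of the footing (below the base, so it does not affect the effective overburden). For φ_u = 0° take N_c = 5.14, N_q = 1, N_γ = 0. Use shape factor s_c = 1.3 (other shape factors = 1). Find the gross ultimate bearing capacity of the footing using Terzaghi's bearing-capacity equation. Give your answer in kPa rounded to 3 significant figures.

q = γ·D_f = 18.7 × 2.4 = 44.88 kPa.
c·N_c·s_c = 29 × 5.14 × 1.3 = 193.78 kPa
q·N_q = 44.88 × 1 = 44.88 kPa
q_ult = 193.78 + 44.88 = 238.66 kPa.

q_ult ≈ 239 kPa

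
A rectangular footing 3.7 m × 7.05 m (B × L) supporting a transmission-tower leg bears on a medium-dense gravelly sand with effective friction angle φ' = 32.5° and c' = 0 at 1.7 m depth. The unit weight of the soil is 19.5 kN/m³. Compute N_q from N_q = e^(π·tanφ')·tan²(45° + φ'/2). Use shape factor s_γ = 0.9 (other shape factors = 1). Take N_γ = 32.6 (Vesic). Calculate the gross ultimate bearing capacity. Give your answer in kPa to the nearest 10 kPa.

tan32.5° = 0.6371, so N_q = e^(π×0.6371)·tan²(61.25°) = 7.4 × 3.322 = 24.58.
Effective surcharge at the founding depth q = γ·D_f = 19.5 × 1.7 = 33.15 kPa.
q_ult = q·N_q + 0.5·γ·B·N_γ·s_γ
     = 33.15 × 24.585 + 0.5 × 19.5 × 3.7 × 32.6 × 0.9
     = 814.98 + 1058.4 = 1873.4 kPa.

q_ult ≈ 1870 kPa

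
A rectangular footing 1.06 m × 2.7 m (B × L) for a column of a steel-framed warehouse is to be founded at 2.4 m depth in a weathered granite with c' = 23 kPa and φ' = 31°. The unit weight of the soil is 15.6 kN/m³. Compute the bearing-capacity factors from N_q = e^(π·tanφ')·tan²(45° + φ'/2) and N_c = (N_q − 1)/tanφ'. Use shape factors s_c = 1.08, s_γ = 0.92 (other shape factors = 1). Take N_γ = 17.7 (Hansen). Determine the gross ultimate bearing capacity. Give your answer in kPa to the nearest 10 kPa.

tan31° = 0.6009, so N_q = e^(π×0.6009)·tan²(60.5°) = 6.604 × 3.124 = 20.63.
N_c = (20.63 − 1)/tan31° = 32.67.
Overburden at base level: q = 15.6 × 2.4 = 37.44 kPa.
Cohesion term c·N_c·s_c = 23 × 32.671 × 1.08 = 811.55 kPa; surcharge term q·N_q = 37.44 × 20.631 = 772.42 kPa; self-weight term 0.5·γ·B·N_γ·s_γ = 0.5 × 15.6 × 1.06 × 17.7 × 0.92 = 134.64 kPa.
q_ult = 811.55 + 772.42 + 134.64 = 1718.6 kPa.

q_ult ≈ 1720 kPa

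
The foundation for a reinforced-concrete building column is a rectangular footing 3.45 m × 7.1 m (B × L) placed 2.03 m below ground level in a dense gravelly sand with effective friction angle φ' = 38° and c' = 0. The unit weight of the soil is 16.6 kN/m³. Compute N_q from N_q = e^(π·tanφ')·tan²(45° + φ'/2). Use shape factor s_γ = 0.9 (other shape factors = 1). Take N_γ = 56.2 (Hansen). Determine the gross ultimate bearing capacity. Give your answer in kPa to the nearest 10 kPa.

q_ult ≈ 3100 kPa

tan38° = 0.7813, so N_q = e^(π×0.7813)·tan²(64°) = 11.64 × 4.204 = 48.93.
q = γ·D_f = 16.6 × 2.03 = 33.698 kPa.
q·N_q = 33.698 × 48.933 = 1649 kPa
0.5·γ·B·N_γ·s_γ = 0.5 × 16.6 × 3.45 × 56.2 × 0.9 = 1448.4 kPa
q_ult = 1649 + 1448.4 = 3097.3 kPa.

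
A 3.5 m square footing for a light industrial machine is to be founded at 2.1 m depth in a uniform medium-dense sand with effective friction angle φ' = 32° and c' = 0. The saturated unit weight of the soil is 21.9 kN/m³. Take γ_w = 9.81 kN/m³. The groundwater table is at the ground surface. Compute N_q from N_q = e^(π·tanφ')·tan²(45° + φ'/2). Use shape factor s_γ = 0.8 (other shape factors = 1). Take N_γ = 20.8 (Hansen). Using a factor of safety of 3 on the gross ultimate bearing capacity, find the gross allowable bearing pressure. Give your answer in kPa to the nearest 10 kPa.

N_q = e^(π·tan32°)·tan²(61°) = 23.18.
With the water table at the surface the whole profile is submerged: γ' = 21.9 − 9.81 = 12.09 kN/m³, so q = γ'·D_f = 25.389 kPa; the same γ' applies in the ½γBN_γ term.
q_ult = q·N_q + 0.5·γ·B·N_γ·s_γ
     = 25.389 × 23.177 + 0.5 × 12.09 × 3.5 × 20.8 × 0.8
     = 588.44 + 352.06 = 940.5 kPa.
q_all = 940.5 / 3 = 313.5 kPa.

q_all ≈ 310 kPa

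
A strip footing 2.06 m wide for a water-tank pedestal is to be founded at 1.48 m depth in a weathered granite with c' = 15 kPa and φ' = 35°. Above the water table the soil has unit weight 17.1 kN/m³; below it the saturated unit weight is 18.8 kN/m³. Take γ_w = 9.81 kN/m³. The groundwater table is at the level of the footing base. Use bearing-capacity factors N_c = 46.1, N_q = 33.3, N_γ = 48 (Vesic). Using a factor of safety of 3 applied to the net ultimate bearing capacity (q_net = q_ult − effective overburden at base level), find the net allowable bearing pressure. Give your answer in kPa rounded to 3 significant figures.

q_all(net) ≈ 651 kPa

Overburden at base level: q = 17.1 × 1.48 = 25.308 kPa.
Below the base the soil is submerged, so the ½γBN_γ term uses γ' = 18.8 − 9.81 = 8.99 kN/m³.
Cohesion term c·N_c = 15 × 46.1 = 691.5 kPa; surcharge term q·N_q = 25.308 × 33.3 = 842.76 kPa; self-weight term 0.5·γ·B·N_γ = 0.5 × 8.99 × 2.06 × 48 = 444.47 kPa.
q_ult = 691.5 + 842.76 + 444.47 = 1978.7 kPa.
Net ultimate: q_net = 1978.7 − 25.308 = 1953.4 kPa.
q_all(net) = 1953.4 / 3 = 651.14 kPa.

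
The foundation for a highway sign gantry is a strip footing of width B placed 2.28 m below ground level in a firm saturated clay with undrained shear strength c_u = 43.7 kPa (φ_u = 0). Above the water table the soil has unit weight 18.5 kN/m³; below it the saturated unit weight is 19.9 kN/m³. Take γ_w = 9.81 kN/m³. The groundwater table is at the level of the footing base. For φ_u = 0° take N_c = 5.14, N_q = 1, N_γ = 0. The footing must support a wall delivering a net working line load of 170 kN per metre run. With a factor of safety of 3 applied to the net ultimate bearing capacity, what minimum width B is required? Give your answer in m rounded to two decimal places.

Overburden at base level: q = 18.5 × 2.28 = 42.18 kPa.
Cohesion term c·N_c = 43.7 × 5.14 = 224.62 kPa; surcharge term q·N_q = 42.18 × 1 = 42.18 kPa.
q_ult = 224.62 + 42.18 = 266.8 kPa.
For φ = 0 the ½γBN_γ term vanishes, so q_ult is independent of B. q_net = 266.8 − 42.18 = 224.62 kPa; q_all(net) = 224.62/3 = 74.873 kPa.
Required width B = w / q_all(net) = 170 / 74.873 = 2.271 m.

B = 2.27 m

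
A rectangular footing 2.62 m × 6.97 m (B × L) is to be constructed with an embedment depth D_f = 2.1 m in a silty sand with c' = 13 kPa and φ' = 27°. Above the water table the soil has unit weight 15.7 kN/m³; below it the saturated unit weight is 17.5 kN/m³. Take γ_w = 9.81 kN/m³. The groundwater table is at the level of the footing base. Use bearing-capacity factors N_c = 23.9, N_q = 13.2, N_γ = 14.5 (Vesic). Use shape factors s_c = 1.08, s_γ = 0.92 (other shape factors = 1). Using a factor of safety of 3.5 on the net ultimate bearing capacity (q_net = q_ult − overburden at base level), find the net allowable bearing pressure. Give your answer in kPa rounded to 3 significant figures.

q_all(net) ≈ 249 kPa

Effective surcharge at the founding depth q = γ·D_f = 15.7 × 2.1 = 32.97 kPa.
The water table coincides with the base, so in the self-weight term γ → γ' = 7.69 kN/m³.
q_ult = c·N_c·s_c + q·N_q + 0.5·γ·B·N_γ·s_γ
     = 13 × 23.9 × 1.08 + 32.97 × 13.2 + 0.5 × 7.69 × 2.62 × 14.5 × 0.92
     = 335.56 + 435.2 + 134.39 = 905.15 kPa.
q_net = 905.15 − 32.97 = 872.18 kPa.
q_all(net) = 872.18 / 3.5 = 249.19 kPa.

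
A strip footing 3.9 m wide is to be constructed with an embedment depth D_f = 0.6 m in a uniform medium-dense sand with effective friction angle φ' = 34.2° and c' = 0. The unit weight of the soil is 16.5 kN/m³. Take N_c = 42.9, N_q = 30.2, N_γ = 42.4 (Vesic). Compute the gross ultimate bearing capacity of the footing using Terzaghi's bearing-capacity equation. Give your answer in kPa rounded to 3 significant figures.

q_ult ≈ 1660 kPa

Effective surcharge at the founding depth q = γ·D_f = 16.5 × 0.6 = 9.9 kPa.
q_ult = q·N_q + 0.5·γ·B·N_γ
     = 9.9 × 30.2 + 0.5 × 16.5 × 3.9 × 42.4
     = 298.98 + 1364.2 = 1663.2 kPa.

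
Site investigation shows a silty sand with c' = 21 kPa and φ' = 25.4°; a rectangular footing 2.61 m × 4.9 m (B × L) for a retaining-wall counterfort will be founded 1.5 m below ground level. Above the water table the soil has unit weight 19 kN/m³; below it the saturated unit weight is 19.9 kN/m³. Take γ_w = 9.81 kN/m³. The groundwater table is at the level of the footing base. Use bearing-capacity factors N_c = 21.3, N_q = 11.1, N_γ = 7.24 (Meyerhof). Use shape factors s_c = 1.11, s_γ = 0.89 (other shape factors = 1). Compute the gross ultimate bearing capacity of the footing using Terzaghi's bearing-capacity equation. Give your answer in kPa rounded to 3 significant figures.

q = γ·D_f = 19 × 1.5 = 28.5 kPa.
For the ½γBN_γ term take γ' = 19.9 − 9.81 = 10.09 kN/m³ (soil below base is submerged).
c·N_c·s_c = 21 × 21.3 × 1.11 = 496.5 kPa
q·N_q = 28.5 × 11.1 = 316.35 kPa
0.5·γ·B·N_γ·s_γ = 0.5 × 10.09 × 2.61 × 7.24 × 0.89 = 84.846 kPa
q_ult = 496.5 + 316.35 + 84.846 = 897.7 kPa.

q_ult ≈ 898 kPa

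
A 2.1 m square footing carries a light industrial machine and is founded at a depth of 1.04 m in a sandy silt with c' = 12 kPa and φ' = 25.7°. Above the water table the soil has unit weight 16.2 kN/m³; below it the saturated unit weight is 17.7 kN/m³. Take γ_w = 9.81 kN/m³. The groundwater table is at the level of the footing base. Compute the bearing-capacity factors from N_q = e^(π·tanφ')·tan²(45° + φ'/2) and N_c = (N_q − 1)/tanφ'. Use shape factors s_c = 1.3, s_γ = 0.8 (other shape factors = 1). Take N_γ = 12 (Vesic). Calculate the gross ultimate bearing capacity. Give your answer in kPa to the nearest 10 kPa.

tan25.7° = 0.4813, so N_q = e^(π×0.4813)·tan²(57.85°) = 4.536 × 2.531 = 11.48.
N_c = (11.48 − 1)/tan25.7° = 21.78.
Effective surcharge at the founding depth q = γ·D_f = 16.2 × 1.04 = 16.848 kPa.
The water table coincides with the base, so in the self-weight term γ → γ' = 7.89 kN/m³.
q_ult = c·N_c·s_c + q·N_q + 0.5·γ·B·N_γ·s_γ
     = 12 × 21.779 × 1.3 + 16.848 × 11.481 + 0.5 × 7.89 × 2.1 × 12 × 0.8
     = 339.75 + 193.44 + 79.531 = 612.72 kPa.

q_ult ≈ 610 kPa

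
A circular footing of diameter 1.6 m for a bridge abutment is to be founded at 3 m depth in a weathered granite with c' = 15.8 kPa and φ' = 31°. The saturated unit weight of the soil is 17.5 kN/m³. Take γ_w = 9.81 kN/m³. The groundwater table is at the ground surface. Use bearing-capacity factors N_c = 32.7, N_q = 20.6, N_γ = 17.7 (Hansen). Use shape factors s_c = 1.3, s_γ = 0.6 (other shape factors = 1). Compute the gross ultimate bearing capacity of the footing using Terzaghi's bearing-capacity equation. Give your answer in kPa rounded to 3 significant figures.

q_ult ≈ 1210 kPa

γ' = 17.5 − 9.81 = 7.69 kN/m³ (submerged throughout). q = 7.69 × 3 = 23.07 kPa; the same γ' applies in the ½γBN_γ term.
c·N_c·s_c = 15.8 × 32.7 × 1.3 = 671.66 kPa
q·N_q = 23.07 × 20.6 = 475.24 kPa
0.5·γ·B·N_γ·s_γ = 0.5 × 7.69 × 1.6 × 17.7 × 0.6 = 65.334 kPa
q_ult = 671.66 + 475.24 + 65.334 = 1212.2 kPa.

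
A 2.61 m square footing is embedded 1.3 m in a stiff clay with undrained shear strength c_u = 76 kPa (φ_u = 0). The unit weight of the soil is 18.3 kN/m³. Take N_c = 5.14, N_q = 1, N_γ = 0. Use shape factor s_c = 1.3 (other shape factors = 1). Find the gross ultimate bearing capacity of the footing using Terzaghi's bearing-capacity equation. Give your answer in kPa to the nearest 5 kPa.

q_ult ≈ 530 kPa

Effective surcharge at the founding depth q = γ·D_f = 18.3 × 1.3 = 23.79 kPa.
q_ult = c·N_c·s_c + q·N_q
     = 76 × 5.14 × 1.3 + 23.79 × 1
     = 507.83 + 23.79 = 531.62 kPa.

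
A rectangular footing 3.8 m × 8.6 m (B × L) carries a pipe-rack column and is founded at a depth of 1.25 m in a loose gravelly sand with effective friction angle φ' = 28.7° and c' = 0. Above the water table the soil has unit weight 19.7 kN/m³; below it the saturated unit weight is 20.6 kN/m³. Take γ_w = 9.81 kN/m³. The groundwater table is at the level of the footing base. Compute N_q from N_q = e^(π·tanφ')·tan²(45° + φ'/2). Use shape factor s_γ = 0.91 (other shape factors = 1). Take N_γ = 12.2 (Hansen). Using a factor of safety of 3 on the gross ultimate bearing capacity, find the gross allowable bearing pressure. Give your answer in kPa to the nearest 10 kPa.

N_q = e^(π·tan28.7°)·tan²(59.35°) = 15.9.
Overburden at base level: q = 19.7 × 1.25 = 24.625 kPa.
Below the base the soil is submerged, so the ½γBN_γ term uses γ' = 20.6 − 9.81 = 10.79 kN/m³.
Surcharge term q·N_q = 24.625 × 15.903 = 391.62 kPa; self-weight term 0.5·γ·B·N_γ·s_γ = 0.5 × 10.79 × 3.8 × 12.2 × 0.91 = 227.6 kPa.
q_ult = 391.62 + 227.6 = 619.22 kPa.
q_all = 619.22 / 3 = 206.41 kPa.

q_all ≈ 210 kPa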